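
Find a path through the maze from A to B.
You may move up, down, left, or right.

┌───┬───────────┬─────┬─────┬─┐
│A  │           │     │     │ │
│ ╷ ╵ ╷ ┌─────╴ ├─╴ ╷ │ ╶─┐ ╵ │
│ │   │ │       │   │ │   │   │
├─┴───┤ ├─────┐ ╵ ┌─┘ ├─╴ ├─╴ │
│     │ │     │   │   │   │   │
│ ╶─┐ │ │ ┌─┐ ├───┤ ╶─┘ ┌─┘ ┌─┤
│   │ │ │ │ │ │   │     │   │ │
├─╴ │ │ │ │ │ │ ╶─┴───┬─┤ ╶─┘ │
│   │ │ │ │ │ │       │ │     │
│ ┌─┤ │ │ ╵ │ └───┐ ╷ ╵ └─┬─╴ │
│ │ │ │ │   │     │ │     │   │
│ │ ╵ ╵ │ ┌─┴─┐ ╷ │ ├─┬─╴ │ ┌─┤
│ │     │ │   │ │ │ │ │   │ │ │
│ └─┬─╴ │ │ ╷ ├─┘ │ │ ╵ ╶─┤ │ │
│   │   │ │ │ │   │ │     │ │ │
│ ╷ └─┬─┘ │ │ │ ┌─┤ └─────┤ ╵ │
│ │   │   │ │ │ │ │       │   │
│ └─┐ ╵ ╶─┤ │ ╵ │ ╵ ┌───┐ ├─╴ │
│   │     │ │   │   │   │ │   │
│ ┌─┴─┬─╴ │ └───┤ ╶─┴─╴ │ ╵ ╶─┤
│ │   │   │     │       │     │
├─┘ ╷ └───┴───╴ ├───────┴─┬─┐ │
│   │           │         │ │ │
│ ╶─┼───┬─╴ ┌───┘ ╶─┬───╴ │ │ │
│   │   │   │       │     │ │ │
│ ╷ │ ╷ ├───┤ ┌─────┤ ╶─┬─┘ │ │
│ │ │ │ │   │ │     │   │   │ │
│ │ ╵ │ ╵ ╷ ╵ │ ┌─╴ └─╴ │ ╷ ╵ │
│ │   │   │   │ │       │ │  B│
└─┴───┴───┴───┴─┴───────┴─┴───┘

Finding the shortest path through the maze:
Path length: 52 steps
Directions: right → down → right → up → right → right → right → right → right → down → down → right → up → right → up → right → down → down → left → down → right → right → up → right → up → left → up → right → right → down → right → down → left → down → left → down → right → right → down → left → down → down → down → right → down → left → down → right → down → down → down → down

Solution:

┌───┬───────────┬─────┬─────┬─┐
│A ↓│↱ → → → → ↓│  ↱ ↓│↱ → ↓│ │
│ ╷ ╵ ╷ ┌─────╴ ├─╴ ╷ │ ╶─┐ ╵ │
│ │↳ ↑│ │      ↓│↱ ↑│↓│↑ ↰│↳ ↓│
├─┴───┤ ├─────┐ ╵ ┌─┘ ├─╴ ├─╴ │
│     │ │     │↳ ↑│↓ ↲│↱ ↑│↓ ↲│
│ ╶─┐ │ │ ┌─┐ ├───┤ ╶─┘ ┌─┘ ┌─┤
│   │ │ │ │ │ │   │↳ → ↑│↓ ↲│ │
├─╴ │ │ │ │ │ │ ╶─┴───┬─┤ ╶─┘ │
│   │ │ │ │ │ │       │ │↳ → ↓│
│ ┌─┤ │ │ ╵ │ └───┐ ╷ ╵ └─┬─╴ │
│ │ │ │ │   │     │ │     │↓ ↲│
│ │ ╵ ╵ │ ┌─┴─┐ ╷ │ ├─┬─╴ │ ┌─┤
│ │     │ │   │ │ │ │ │   │↓│ │
│ └─┬─╴ │ │ ╷ ├─┘ │ │ ╵ ╶─┤ │ │
│   │   │ │ │ │   │ │     │↓│ │
│ ╷ └─┬─┘ │ │ │ ┌─┤ └─────┤ ╵ │
│ │   │   │ │ │ │ │       │↳ ↓│
│ └─┐ ╵ ╶─┤ │ ╵ │ ╵ ┌───┐ ├─╴ │
│   │     │ │   │   │   │ │↓ ↲│
│ ┌─┴─┬─╴ │ └───┤ ╶─┴─╴ │ ╵ ╶─┤
│ │   │   │     │       │  ↳ ↓│
├─┘ ╷ └───┴───╴ ├───────┴─┬─┐ │
│   │           │         │ │↓│
│ ╶─┼───┬─╴ ┌───┘ ╶─┬───╴ │ │ │
│   │   │   │       │     │ │↓│
│ ╷ │ ╷ ├───┤ ┌─────┤ ╶─┬─┘ │ │
│ │ │ │ │   │ │     │   │   │↓│
│ │ ╵ │ ╵ ╷ ╵ │ ┌─╴ └─╴ │ ╷ ╵ │
│ │   │   │   │ │       │ │  B│
└─┴───┴───┴───┴─┴───────┴─┴───┘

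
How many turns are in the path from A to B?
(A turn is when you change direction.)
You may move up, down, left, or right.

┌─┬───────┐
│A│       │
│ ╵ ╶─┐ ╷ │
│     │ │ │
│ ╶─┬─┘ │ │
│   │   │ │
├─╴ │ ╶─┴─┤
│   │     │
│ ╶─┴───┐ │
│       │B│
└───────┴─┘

Directions: down, right, up, right, right, down, down, left, down, right, right, down
Number of turns: 8

Solution:

┌─┬───────┐
│A│↱ → ↓  │
│ ╵ ╶─┐ ╷ │
│↳ ↑  │↓│ │
│ ╶─┬─┘ │ │
│   │↓ ↲│ │
├─╴ │ ╶─┴─┤
│   │↳ → ↓│
│ ╶─┴───┐ │
│       │B│
└───────┴─┘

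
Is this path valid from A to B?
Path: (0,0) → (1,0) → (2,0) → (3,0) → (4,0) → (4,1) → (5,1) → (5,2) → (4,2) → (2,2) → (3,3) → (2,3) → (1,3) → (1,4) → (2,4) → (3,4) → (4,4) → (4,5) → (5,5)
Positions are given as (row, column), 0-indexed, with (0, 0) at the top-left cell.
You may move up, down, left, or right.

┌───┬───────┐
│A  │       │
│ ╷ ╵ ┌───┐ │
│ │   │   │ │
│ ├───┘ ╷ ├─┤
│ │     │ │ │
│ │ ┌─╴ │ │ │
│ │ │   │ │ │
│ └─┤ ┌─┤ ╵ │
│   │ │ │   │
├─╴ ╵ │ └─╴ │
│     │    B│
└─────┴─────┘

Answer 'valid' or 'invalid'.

Checking path validity:
Result: Invalid move at step 9: cannot move from (4, 2) to (2, 2).

invalid

Correct solution:

┌───┬───────┐
│A  │       │
│ ╷ ╵ ┌───┐ │
│↓│   │↱ ↓│ │
│ ├───┘ ╷ ├─┤
│↓│    ↑│↓│ │
│ │ ┌─╴ │ │ │
│↓│ │↱ ↑│↓│ │
│ └─┤ ┌─┤ ╵ │
│↳ ↓│↑│ │↳ ↓│
├─╴ ╵ │ └─╴ │
│  ↳ ↑│    B│
└─────┴─────┘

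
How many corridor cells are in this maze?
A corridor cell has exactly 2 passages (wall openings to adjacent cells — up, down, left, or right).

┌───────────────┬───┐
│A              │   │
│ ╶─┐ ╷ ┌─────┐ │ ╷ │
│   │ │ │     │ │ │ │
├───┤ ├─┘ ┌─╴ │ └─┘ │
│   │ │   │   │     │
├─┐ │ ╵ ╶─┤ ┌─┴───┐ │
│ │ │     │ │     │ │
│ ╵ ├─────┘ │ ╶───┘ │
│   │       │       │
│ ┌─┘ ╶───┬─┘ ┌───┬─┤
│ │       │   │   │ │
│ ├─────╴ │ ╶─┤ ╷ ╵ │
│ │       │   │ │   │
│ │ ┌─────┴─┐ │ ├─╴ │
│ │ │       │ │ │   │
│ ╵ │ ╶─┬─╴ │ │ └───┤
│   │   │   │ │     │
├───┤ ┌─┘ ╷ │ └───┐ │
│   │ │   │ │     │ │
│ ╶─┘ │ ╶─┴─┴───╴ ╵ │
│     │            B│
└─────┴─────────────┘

Counting cells with exactly 2 passages:
Total corridor cells: 86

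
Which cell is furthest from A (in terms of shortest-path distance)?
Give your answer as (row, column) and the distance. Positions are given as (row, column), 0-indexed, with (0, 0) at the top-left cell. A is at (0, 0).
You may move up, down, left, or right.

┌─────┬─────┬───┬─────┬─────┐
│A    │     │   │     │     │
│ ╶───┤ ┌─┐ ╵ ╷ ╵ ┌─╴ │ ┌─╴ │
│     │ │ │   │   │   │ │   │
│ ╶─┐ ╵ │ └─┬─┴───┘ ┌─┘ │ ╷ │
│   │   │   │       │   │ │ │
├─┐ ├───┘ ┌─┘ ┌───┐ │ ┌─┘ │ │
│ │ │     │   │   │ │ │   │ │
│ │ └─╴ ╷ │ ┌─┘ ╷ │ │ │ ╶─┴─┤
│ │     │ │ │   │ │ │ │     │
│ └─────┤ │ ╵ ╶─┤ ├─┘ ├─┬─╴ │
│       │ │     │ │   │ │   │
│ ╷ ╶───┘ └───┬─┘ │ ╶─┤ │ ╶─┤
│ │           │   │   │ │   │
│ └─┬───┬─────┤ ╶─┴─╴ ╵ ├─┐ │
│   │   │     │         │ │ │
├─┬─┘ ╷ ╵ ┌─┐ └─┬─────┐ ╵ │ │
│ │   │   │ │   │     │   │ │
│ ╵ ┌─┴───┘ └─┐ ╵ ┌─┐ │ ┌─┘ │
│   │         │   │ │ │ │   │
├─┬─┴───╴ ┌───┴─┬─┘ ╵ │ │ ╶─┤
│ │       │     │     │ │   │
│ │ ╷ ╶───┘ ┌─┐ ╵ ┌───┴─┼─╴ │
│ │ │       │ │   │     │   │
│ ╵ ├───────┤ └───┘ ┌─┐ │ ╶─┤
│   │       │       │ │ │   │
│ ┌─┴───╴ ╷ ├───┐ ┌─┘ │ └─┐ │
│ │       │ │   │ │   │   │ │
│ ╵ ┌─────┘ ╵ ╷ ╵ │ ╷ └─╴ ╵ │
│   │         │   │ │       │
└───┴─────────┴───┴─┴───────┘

Computing BFS distances from A to all cells:
Furthest cell: (8, 0)
Distance: 140 steps

Path from A to the furthest cell:

┌─────┬─────┬───┬─────┬─────┐
│A    │↱ → ↓│↱ ↓│↱ → ↓│↱ → ↓│
│ ╶───┤ ┌─┐ ╵ ╷ ╵ ┌─╴ │ ┌─╴ │
│↳ → ↓│↑│ │↳ ↑│↳ ↑│↓ ↲│↑│↓ ↲│
│ ╶─┐ ╵ │ └─┬─┴───┘ ┌─┘ │ ╷ │
│   │↳ ↑│   │↓ ← ← ↲│↱ ↑│↓│ │
├─┐ ├───┘ ┌─┘ ┌───┐ │ ┌─┘ │ │
│ │ │     │↓ ↲│↱ ↓│ │↑│↓ ↲│ │
│ │ └─╴ ╷ │ ┌─┘ ╷ │ │ │ ╶─┴─┤
│ │     │ │↓│↱ ↑│↓│ │↑│↳ → ↓│
│ └─────┤ │ ╵ ╶─┤ ├─┘ ├─┬─╴ │
│       │ │↳ ↑  │↓│↱ ↑│ │↓ ↲│
│ ╷ ╶───┘ └───┬─┘ │ ╶─┤ │ ╶─┤
│ │           │↓ ↲│↑ ↰│ │↳ ↓│
│ └─┬───┬─────┤ ╶─┴─╴ ╵ ├─┐ │
│   │↓ ↰│↓ ← ↰│↳ → → ↑  │ │↓│
├─┬─┘ ╷ ╵ ┌─┐ └─┬─────┐ ╵ │ │
│B│↓ ↲│↑ ↲│ │↑ ↰│↓ ← ↰│   │↓│
│ ╵ ┌─┴───┘ └─┐ ╵ ┌─┐ │ ┌─┘ │
│↑ ↲│         │↑ ↲│ │↑│ │↓ ↲│
├─┬─┴───╴ ┌───┴─┬─┘ ╵ │ │ ╶─┤
│ │↱ ↓    │↱ → ↓│↱ → ↑│ │↳ ↓│
│ │ ╷ ╶───┘ ┌─┐ ╵ ┌───┴─┼─╴ │
│ │↑│↳ → → ↑│ │↳ ↑│↓ ← ↰│↓ ↲│
│ ╵ ├───────┤ └───┘ ┌─┐ │ ╶─┤
│↱ ↑│    ↓ ↰│    ↓ ↲│ │↑│↳ ↓│
│ ┌─┴───╴ ╷ ├───┐ ┌─┘ │ └─┐ │
│↑│↓ ← ← ↲│↑│↓ ↰│↓│   │↑ ↰│↓│
│ ╵ ┌─────┘ ╵ ╷ ╵ │ ╷ └─╴ ╵ │
│↑ ↲│      ↑ ↲│↑ ↲│ │    ↑ ↲│
└───┴─────────┴───┴─┴───────┘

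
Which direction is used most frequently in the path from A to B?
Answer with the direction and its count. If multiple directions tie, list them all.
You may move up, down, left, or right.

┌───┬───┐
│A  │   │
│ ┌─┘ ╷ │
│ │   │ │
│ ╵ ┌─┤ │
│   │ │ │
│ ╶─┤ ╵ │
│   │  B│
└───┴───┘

Directions: down, down, right, up, right, up, right, down, down, down
Counts: {'down': 5, 'right': 3, 'up': 2}
Most common: down (5 times)

Solution:

┌───┬───┐
│A  │↱ ↓│
│ ┌─┘ ╷ │
│↓│↱ ↑│↓│
│ ╵ ┌─┤ │
│↳ ↑│ │↓│
│ ╶─┤ ╵ │
│   │  B│
└───┴───┘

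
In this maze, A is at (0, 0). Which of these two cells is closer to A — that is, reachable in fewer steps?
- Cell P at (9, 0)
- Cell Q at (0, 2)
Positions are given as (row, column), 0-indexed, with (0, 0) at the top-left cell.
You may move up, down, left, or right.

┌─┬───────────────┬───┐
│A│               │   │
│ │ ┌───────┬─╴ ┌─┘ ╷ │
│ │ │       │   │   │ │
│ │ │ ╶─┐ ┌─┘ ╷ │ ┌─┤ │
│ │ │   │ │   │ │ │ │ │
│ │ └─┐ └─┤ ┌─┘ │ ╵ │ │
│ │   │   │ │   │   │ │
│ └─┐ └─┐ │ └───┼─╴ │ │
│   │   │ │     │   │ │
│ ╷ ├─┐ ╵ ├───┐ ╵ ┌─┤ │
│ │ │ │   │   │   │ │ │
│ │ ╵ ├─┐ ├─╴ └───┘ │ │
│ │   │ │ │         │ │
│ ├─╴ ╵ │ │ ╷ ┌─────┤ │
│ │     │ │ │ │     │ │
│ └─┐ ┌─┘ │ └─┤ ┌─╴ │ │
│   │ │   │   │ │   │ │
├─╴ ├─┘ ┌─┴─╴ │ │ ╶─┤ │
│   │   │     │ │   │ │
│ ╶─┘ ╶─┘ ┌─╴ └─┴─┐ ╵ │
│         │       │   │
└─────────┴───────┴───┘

Shortest path A → P at (9, 0): 11 steps
Shortest path A → Q at (0, 2): 30 steps

P is closer (11 steps vs 30 steps).

Path to P:

┌─┬───────────────┬───┐
│A│               │   │
│ │ ┌───────┬─╴ ┌─┘ ╷ │
│↓│ │       │   │   │ │
│ │ │ ╶─┐ ┌─┘ ╷ │ ┌─┤ │
│↓│ │   │ │   │ │ │ │ │
│ │ └─┐ └─┤ ┌─┘ │ ╵ │ │
│↓│   │   │ │   │   │ │
│ └─┐ └─┐ │ └───┼─╴ │ │
│↓  │   │ │     │   │ │
│ ╷ ├─┐ ╵ ├───┐ ╵ ┌─┤ │
│↓│ │ │   │   │   │ │ │
│ │ ╵ ├─┐ ├─╴ └───┘ │ │
│↓│   │ │ │         │ │
│ ├─╴ ╵ │ │ ╷ ┌─────┤ │
│↓│     │ │ │ │     │ │
│ └─┐ ┌─┘ │ └─┤ ┌─╴ │ │
│↳ ↓│ │   │   │ │   │ │
├─╴ ├─┘ ┌─┴─╴ │ │ ╶─┤ │
│P ↲│   │     │ │   │ │
│ ╶─┘ ╶─┘ ┌─╴ └─┴─┐ ╵ │
│         │       │   │
└─────────┴───────┴───┘

Path to Q:

┌─┬───────────────┬───┐
│A│↱ Q            │   │
│ │ ┌───────┬─╴ ┌─┘ ╷ │
│↓│↑│       │   │   │ │
│ │ │ ╶─┐ ┌─┘ ╷ │ ┌─┤ │
│↓│↑│   │ │   │ │ │ │ │
│ │ └─┐ └─┤ ┌─┘ │ ╵ │ │
│↓│↑ ↰│   │ │   │   │ │
│ └─┐ └─┐ │ └───┼─╴ │ │
│↓  │↑ ↰│ │     │   │ │
│ ╷ ├─┐ ╵ ├───┐ ╵ ┌─┤ │
│↓│ │ │↑ ↰│   │   │ │ │
│ │ ╵ ├─┐ ├─╴ └───┘ │ │
│↓│   │ │↑│         │ │
│ ├─╴ ╵ │ │ ╷ ┌─────┤ │
│↓│     │↑│ │ │     │ │
│ └─┐ ┌─┘ │ └─┤ ┌─╴ │ │
│↳ ↓│ │↱ ↑│   │ │   │ │
├─╴ ├─┘ ┌─┴─╴ │ │ ╶─┤ │
│↓ ↲│↱ ↑│     │ │   │ │
│ ╶─┘ ╶─┘ ┌─╴ └─┴─┐ ╵ │
│↳ → ↑    │       │   │
└─────────┴───────┴───┘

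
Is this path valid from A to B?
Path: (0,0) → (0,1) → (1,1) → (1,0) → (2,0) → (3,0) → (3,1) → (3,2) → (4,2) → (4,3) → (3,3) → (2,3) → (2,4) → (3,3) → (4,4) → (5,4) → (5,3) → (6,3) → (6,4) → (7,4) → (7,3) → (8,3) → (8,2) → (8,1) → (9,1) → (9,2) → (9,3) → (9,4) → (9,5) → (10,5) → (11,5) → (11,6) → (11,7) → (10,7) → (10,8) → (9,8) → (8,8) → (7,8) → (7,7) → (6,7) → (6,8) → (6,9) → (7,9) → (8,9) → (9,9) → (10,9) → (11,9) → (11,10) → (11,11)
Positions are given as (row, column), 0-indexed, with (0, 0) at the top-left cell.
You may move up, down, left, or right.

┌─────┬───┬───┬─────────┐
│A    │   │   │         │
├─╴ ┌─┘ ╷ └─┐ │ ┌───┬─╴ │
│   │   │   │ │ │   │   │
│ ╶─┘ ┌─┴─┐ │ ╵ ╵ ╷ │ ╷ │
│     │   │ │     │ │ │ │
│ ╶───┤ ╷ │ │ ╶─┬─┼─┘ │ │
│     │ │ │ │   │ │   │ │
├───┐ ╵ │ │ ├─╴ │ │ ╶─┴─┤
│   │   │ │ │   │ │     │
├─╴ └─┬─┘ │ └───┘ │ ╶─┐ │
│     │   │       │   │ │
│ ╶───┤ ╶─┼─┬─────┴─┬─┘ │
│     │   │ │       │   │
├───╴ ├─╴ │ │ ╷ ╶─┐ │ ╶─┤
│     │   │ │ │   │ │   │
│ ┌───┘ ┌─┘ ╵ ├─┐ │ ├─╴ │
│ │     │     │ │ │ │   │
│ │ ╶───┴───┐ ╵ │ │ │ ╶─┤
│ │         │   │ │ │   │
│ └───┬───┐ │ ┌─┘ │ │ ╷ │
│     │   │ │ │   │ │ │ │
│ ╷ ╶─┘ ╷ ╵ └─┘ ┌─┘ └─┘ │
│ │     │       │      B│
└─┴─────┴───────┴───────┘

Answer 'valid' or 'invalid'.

Checking path validity:
Result: Invalid move at step 13: cannot move from (2, 4) to (3, 3).

invalid

Correct solution:

┌─────┬───┬───┬─────────┐
│A ↓  │   │   │         │
├─╴ ┌─┘ ╷ └─┐ │ ┌───┬─╴ │
│↓ ↲│   │   │ │ │   │   │
│ ╶─┘ ┌─┴─┐ │ ╵ ╵ ╷ │ ╷ │
│↓    │↱ ↓│ │     │ │ │ │
│ ╶───┤ ╷ │ │ ╶─┬─┼─┘ │ │
│↳ → ↓│↑│↓│ │   │ │   │ │
├───┐ ╵ │ │ ├─╴ │ │ ╶─┴─┤
│   │↳ ↑│↓│ │   │ │     │
├─╴ └─┬─┘ │ └───┘ │ ╶─┐ │
│     │↓ ↲│       │   │ │
│ ╶───┤ ╶─┼─┬─────┴─┬─┘ │
│     │↳ ↓│ │  ↱ → ↓│   │
├───╴ ├─╴ │ │ ╷ ╶─┐ │ ╶─┤
│     │↓ ↲│ │ │↑ ↰│↓│   │
│ ┌───┘ ┌─┘ ╵ ├─┐ │ ├─╴ │
│ │↓ ← ↲│     │ │↑│↓│   │
│ │ ╶───┴───┐ ╵ │ │ │ ╶─┤
│ │↳ → → → ↓│   │↑│↓│   │
│ └───┬───┐ │ ┌─┘ │ │ ╷ │
│     │   │↓│ │↱ ↑│↓│ │ │
│ ╷ ╶─┘ ╷ ╵ └─┘ ┌─┘ └─┘ │
│ │     │  ↳ → ↑│  ↳ → B│
└─┴─────┴───────┴───────┘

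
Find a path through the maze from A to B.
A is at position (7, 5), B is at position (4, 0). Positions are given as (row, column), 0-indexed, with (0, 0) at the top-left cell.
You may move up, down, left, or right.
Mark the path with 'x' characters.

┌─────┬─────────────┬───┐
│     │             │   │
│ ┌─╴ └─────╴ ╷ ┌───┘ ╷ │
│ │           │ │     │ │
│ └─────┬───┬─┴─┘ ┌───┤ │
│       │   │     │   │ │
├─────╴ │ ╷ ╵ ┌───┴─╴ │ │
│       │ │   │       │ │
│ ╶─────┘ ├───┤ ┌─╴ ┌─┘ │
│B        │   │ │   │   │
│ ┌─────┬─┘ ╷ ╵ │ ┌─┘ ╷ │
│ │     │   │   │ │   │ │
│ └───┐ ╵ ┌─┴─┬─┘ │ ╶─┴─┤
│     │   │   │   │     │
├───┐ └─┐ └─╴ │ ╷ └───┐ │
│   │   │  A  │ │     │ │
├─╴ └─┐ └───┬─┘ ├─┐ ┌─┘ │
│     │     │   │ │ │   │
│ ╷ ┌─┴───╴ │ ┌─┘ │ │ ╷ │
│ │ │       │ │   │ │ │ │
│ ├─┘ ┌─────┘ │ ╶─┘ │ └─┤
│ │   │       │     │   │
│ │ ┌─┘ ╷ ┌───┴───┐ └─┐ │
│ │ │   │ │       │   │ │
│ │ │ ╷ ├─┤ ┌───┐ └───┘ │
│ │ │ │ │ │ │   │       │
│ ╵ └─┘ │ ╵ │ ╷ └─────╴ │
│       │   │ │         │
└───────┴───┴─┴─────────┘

Finding the shortest path from (7, 5) to (4, 0):
Path length: 48 steps
Directions: left → up → up → right → up → right → down → right → up → up → right → right → down → left → down → down → left → down → down → left → down → down → left → left → left → down → down → down → left → left → up → up → up → right → up → right → right → right → up → left → left → up → left → up → left → left → up → up

Solution:

┌─────┬─────────────┬───┐
│     │             │   │
│ ┌─╴ └─────╴ ╷ ┌───┘ ╷ │
│ │           │ │     │ │
│ └─────┬───┬─┴─┘ ┌───┤ │
│       │   │     │   │ │
├─────╴ │ ╷ ╵ ┌───┴─╴ │ │
│       │ │   │x x x  │ │
│ ╶─────┘ ├───┤ ┌─╴ ┌─┘ │
│B        │x x│x│x x│   │
│ ┌─────┬─┘ ╷ ╵ │ ┌─┘ ╷ │
│x│     │x x│x x│x│   │ │
│ └───┐ ╵ ┌─┴─┬─┘ │ ╶─┴─┤
│x x x│  x│   │x x│     │
├───┐ └─┐ └─╴ │ ╷ └───┐ │
│   │x x│x A  │x│     │ │
├─╴ └─┐ └───┬─┘ ├─┐ ┌─┘ │
│     │x x x│x x│ │ │   │
│ ╷ ┌─┴───╴ │ ┌─┘ │ │ ╷ │
│ │ │x x x x│x│   │ │ │ │
│ ├─┘ ┌─────┘ │ ╶─┘ │ └─┤
│ │x x│x x x x│     │   │
│ │ ┌─┘ ╷ ┌───┴───┐ └─┐ │
│ │x│  x│ │       │   │ │
│ │ │ ╷ ├─┤ ┌───┐ └───┘ │
│ │x│ │x│ │ │   │       │
│ ╵ └─┘ │ ╵ │ ╷ └─────╴ │
│  x x x│   │ │         │
└───────┴───┴─┴─────────┘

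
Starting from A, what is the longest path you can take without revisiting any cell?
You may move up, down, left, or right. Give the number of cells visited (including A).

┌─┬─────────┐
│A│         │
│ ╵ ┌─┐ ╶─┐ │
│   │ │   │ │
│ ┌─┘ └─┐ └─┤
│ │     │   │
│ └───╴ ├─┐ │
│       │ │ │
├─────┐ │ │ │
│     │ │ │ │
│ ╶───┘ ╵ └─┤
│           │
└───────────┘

Finding longest simple path using DFS:
Start: (0, 0)
Longest path visits 15 cells
Path: A → down → down → down → right → right → right → down → down → left → left → left → up → right → right

Solution:

┌─┬─────────┐
│A│         │
│ ╵ ┌─┐ ╶─┐ │
│↓  │ │   │ │
│ ┌─┘ └─┐ └─┤
│↓│     │   │
│ └───╴ ├─┐ │
│↳ → → ↓│ │ │
├─────┐ │ │ │
│↱ → B│↓│ │ │
│ ╶───┘ ╵ └─┤
│↑ ← ← ↲    │
└───────────┘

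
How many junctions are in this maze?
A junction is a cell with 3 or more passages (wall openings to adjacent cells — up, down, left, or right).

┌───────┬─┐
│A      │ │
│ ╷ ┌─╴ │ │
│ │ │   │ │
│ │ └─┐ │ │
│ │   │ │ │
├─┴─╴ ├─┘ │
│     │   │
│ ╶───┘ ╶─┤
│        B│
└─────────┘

Checking each cell for number of passages:

Junctions found (3+ passages):
  (0, 1): 3 passages
  (1, 3): 3 passages
  (4, 3): 3 passages
Total junctions: 3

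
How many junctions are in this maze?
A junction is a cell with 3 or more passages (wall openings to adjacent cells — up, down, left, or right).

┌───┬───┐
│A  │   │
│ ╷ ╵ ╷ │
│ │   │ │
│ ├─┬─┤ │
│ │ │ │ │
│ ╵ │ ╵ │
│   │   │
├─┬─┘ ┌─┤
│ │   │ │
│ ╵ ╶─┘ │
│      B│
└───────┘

Checking each cell for number of passages:

Junctions found (3+ passages):
  (3, 2): 3 passages
  (5, 1): 3 passages
Total junctions: 2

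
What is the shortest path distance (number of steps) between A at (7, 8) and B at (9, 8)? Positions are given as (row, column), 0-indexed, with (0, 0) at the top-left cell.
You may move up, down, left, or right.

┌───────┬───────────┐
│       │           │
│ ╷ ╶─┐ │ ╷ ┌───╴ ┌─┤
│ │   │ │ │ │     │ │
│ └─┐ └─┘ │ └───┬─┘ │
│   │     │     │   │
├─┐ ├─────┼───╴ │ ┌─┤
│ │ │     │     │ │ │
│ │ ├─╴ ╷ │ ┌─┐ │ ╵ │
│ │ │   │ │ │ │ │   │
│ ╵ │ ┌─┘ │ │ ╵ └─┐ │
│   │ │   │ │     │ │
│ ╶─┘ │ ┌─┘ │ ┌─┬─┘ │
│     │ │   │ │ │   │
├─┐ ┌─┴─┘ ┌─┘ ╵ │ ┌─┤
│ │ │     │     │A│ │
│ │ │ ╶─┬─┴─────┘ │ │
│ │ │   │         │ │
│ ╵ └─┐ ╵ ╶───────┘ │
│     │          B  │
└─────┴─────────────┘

Finding path from (7, 8) to (9, 8):
Path: (7,8) → (8,8) → (8,7) → (8,6) → (8,5) → (8,4) → (9,4) → (9,5) → (9,6) → (9,7) → (9,8)
Distance: 10 steps

Solution:

┌───────┬───────────┐
│       │           │
│ ╷ ╶─┐ │ ╷ ┌───╴ ┌─┤
│ │   │ │ │ │     │ │
│ └─┐ └─┘ │ └───┬─┘ │
│   │     │     │   │
├─┐ ├─────┼───╴ │ ┌─┤
│ │ │     │     │ │ │
│ │ ├─╴ ╷ │ ┌─┐ │ ╵ │
│ │ │   │ │ │ │ │   │
│ ╵ │ ┌─┘ │ │ ╵ └─┐ │
│   │ │   │ │     │ │
│ ╶─┘ │ ┌─┘ │ ┌─┬─┘ │
│     │ │   │ │ │   │
├─┐ ┌─┴─┘ ┌─┘ ╵ │ ┌─┤
│ │ │     │     │A│ │
│ │ │ ╶─┬─┴─────┘ │ │
│ │ │   │↓ ← ← ← ↲│ │
│ ╵ └─┐ ╵ ╶───────┘ │
│     │  ↳ → → → B  │
└─────┴─────────────┘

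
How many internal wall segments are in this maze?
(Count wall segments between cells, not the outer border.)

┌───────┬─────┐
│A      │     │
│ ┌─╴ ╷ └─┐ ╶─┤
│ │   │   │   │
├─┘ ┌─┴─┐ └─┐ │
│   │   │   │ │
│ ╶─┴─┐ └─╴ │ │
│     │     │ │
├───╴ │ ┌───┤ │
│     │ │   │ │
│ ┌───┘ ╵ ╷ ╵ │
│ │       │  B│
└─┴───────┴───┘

Counting internal wall segments:
Total internal walls: 30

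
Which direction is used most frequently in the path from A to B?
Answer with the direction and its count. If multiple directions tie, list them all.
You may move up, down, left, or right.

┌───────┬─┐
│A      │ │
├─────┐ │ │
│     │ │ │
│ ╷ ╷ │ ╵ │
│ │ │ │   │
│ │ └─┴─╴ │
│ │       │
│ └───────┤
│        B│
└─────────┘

Directions: right, right, right, down, down, right, down, left, left, left, up, up, left, down, down, down, right, right, right, right
Counts: {'right': 8, 'down': 6, 'left': 4, 'up': 2}
Most common: right (8 times)

Solution:

┌───────┬─┐
│A → → ↓│ │
├─────┐ │ │
│↓ ↰  │↓│ │
│ ╷ ╷ │ ╵ │
│↓│↑│ │↳ ↓│
│ │ └─┴─╴ │
│↓│↑ ← ← ↲│
│ └───────┤
│↳ → → → B│
└─────────┘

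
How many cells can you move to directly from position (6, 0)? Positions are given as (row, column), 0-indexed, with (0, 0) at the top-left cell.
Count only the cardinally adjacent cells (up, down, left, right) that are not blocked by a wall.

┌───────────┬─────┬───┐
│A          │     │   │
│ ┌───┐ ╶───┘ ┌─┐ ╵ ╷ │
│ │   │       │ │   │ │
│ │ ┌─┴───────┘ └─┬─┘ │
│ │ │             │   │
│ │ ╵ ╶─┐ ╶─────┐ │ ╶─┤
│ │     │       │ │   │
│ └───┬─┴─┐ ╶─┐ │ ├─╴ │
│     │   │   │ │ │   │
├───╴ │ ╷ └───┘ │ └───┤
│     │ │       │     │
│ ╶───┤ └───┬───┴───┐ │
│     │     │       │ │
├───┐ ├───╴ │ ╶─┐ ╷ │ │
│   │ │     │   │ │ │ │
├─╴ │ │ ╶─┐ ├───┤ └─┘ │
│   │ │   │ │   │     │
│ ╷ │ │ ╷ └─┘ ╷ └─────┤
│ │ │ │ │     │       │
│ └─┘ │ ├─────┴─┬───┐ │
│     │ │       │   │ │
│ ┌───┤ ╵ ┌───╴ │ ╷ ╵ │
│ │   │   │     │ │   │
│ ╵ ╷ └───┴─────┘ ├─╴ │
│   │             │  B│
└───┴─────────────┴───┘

Checking passable neighbors of (6, 0):
Neighbors: (5, 0), (6, 1)
Count: 2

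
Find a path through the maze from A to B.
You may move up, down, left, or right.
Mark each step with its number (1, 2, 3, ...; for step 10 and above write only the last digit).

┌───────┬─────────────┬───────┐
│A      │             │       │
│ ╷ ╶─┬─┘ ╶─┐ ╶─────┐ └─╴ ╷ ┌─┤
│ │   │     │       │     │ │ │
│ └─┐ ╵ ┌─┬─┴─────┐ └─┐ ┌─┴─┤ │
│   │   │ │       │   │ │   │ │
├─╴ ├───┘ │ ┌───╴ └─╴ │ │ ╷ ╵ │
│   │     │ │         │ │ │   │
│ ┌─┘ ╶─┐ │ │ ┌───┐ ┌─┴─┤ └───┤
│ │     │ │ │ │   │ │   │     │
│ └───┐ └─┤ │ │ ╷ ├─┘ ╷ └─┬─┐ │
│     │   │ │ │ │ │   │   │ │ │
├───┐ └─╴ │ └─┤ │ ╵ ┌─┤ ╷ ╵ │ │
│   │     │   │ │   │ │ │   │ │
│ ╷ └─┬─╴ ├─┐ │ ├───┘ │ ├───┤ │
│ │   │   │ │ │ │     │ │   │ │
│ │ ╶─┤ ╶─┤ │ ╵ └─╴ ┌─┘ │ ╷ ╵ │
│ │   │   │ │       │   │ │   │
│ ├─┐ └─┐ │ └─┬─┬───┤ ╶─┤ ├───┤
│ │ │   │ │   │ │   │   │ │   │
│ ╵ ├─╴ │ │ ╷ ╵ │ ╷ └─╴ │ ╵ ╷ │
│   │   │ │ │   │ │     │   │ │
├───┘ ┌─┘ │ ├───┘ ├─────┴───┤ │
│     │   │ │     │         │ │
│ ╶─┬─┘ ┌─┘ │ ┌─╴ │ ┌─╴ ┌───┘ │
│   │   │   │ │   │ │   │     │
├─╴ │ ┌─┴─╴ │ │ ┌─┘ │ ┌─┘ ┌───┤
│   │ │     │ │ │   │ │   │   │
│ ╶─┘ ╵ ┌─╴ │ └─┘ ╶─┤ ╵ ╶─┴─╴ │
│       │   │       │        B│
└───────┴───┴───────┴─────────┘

Finding the shortest path through the maze:
Path length: 78 steps
Directions: right → down → right → down → right → up → right → up → right → right → down → right → right → right → down → right → down → left → left → up → left → left → left → down → down → down → down → right → down → down → right → up → up → up → up → right → down → down → right → up → right → up → right → down → down → down → down → left → down → right → down → left → left → up → left → down → down → left → left → down → down → down → right → right → up → right → up → up → right → right → down → left → down → down → right → right → right → right

Solution:

┌───────┬─────────────┬───────┐
│A 1    │8 9 0        │       │
│ ╷ ╶─┬─┘ ╶─┐ ╶─────┐ └─╴ ╷ ┌─┤
│ │2 3│6 7  │1 2 3 4│     │ │ │
│ └─┐ ╵ ┌─┬─┴─────┐ └─┐ ┌─┴─┤ │
│   │4 5│ │3 2 1 0│5 6│ │   │ │
├─╴ ├───┘ │ ┌───╴ └─╴ │ │ ╷ ╵ │
│   │     │4│    9 8 7│ │ │   │
│ ┌─┘ ╶─┐ │ │ ┌───┐ ┌─┴─┤ └───┤
│ │     │ │5│ │5 6│ │2 3│     │
│ └───┐ └─┤ │ │ ╷ ├─┘ ╷ └─┬─┐ │
│     │   │6│ │4│7│0 1│4  │ │ │
├───┐ └─╴ │ └─┤ │ ╵ ┌─┤ ╷ ╵ │ │
│   │     │7 8│3│8 9│ │5│   │ │
│ ╷ └─┬─╴ ├─┐ │ ├───┘ │ ├───┤ │
│ │   │   │ │9│2│     │6│   │ │
│ │ ╶─┤ ╶─┤ │ ╵ └─╴ ┌─┘ │ ╷ ╵ │
│ │   │   │ │0 1    │8 7│ │   │
│ ├─┐ └─┐ │ └─┬─┬───┤ ╶─┤ ├───┤
│ │ │   │ │   │ │5 4│9 0│ │   │
│ ╵ ├─╴ │ │ ╷ ╵ │ ╷ └─╴ │ ╵ ╷ │
│   │   │ │ │   │6│3 2 1│   │ │
├───┘ ┌─┘ │ ├───┘ ├─────┴───┤ │
│     │   │ │9 8 7│8 9 0    │ │
│ ╶─┬─┘ ┌─┘ │ ┌─╴ │ ┌─╴ ┌───┘ │
│   │   │   │0│   │7│2 1│     │
├─╴ │ ┌─┴─╴ │ │ ┌─┘ │ ┌─┘ ┌───┤
│   │ │     │1│ │5 6│3│   │   │
│ ╶─┘ ╵ ┌─╴ │ └─┘ ╶─┤ ╵ ╶─┴─╴ │
│       │   │2 3 4  │4 5 6 7 B│
└───────┴───┴───────┴─────────┘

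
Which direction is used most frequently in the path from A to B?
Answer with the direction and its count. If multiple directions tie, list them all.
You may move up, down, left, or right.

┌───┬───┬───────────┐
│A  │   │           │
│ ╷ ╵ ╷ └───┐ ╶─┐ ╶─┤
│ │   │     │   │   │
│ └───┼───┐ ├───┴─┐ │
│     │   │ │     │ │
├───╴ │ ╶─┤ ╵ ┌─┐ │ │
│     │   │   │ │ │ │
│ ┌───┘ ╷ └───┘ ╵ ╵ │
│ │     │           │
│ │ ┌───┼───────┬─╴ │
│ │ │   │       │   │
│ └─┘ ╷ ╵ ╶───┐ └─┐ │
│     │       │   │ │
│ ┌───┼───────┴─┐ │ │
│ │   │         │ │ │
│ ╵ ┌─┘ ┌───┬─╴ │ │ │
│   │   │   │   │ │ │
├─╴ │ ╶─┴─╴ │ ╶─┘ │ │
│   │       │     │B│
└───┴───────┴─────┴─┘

Directions: right, down, right, up, right, down, right, right, down, down, right, up, right, right, down, down, right, down, down, down, down, down
Counts: {'right': 9, 'down': 11, 'up': 2}
Most common: down (11 times)

Solution:

┌───┬───┬───────────┐
│A ↓│↱ ↓│           │
│ ╷ ╵ ╷ └───┐ ╶─┐ ╶─┤
│ │↳ ↑│↳ → ↓│   │   │
│ └───┼───┐ ├───┴─┐ │
│     │   │↓│↱ → ↓│ │
├───╴ │ ╶─┤ ╵ ┌─┐ │ │
│     │   │↳ ↑│ │↓│ │
│ ┌───┘ ╷ └───┘ ╵ ╵ │
│ │     │        ↳ ↓│
│ │ ┌───┼───────┬─╴ │
│ │ │   │       │  ↓│
│ └─┘ ╷ ╵ ╶───┐ └─┐ │
│     │       │   │↓│
│ ┌───┼───────┴─┐ │ │
│ │   │         │ │↓│
│ ╵ ┌─┘ ┌───┬─╴ │ │ │
│   │   │   │   │ │↓│
├─╴ │ ╶─┴─╴ │ ╶─┘ │ │
│   │       │     │B│
└───┴───────┴─────┴─┘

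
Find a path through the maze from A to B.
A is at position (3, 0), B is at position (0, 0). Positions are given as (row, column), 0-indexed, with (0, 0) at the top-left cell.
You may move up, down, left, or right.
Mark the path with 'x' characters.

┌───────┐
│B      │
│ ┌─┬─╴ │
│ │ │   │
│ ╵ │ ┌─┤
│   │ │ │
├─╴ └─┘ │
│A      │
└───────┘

Finding the shortest path from (3, 0) to (0, 0):
Path length: 5 steps
Directions: right → up → left → up → up

Solution:

┌───────┐
│B      │
│ ┌─┬─╴ │
│x│ │   │
│ ╵ │ ┌─┤
│x x│ │ │
├─╴ └─┘ │
│A x    │
└───────┘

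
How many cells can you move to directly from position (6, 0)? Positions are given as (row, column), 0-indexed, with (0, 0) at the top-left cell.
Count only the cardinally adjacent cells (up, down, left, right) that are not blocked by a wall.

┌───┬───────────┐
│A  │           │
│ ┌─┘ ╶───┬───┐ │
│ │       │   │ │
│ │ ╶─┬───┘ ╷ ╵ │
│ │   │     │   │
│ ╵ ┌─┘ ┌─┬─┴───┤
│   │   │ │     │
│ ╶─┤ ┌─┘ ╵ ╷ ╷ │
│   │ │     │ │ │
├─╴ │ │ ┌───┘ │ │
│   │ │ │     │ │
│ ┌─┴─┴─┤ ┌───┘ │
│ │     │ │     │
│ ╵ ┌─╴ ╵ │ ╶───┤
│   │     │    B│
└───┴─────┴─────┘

Checking passable neighbors of (6, 0):
Neighbors: (5, 0), (7, 0)
Count: 2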